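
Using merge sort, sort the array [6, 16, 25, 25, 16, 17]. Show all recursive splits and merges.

Merge sort trace:

Split: [6, 16, 25, 25, 16, 17] -> [6, 16, 25] and [25, 16, 17]
  Split: [6, 16, 25] -> [6] and [16, 25]
    Split: [16, 25] -> [16] and [25]
    Merge: [16] + [25] -> [16, 25]
  Merge: [6] + [16, 25] -> [6, 16, 25]
  Split: [25, 16, 17] -> [25] and [16, 17]
    Split: [16, 17] -> [16] and [17]
    Merge: [16] + [17] -> [16, 17]
  Merge: [25] + [16, 17] -> [16, 17, 25]
Merge: [6, 16, 25] + [16, 17, 25] -> [6, 16, 16, 17, 25, 25]

Final sorted array: [6, 16, 16, 17, 25, 25]

The merge sort proceeds by recursively splitting the array and merging sorted halves.
After all merges, the sorted array is [6, 16, 16, 17, 25, 25].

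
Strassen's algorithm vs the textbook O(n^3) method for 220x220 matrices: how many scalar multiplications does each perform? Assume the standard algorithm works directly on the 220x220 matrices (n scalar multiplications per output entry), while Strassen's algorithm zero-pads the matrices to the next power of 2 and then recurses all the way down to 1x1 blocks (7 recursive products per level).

Matrix multiplication for 220x220 matrices:

Strassen's algorithm requires power-of-2 dimensions. Pad 220x220 to 256x256 (next power of 2).

Standard algorithm: 220^3 = 10648000 multiplications
Strassen's algorithm: 7^(log2(256)) = 7^8 = 5764801 multiplications
Savings: 10648000 - 5764801 = 4883199 multiplications

Standard: 10648000 multiplications (220^3). Strassen: 5764801 multiplications (7^8, after padding to 256x256). Strassen reduces 8 recursive multiplications to 7 at each level.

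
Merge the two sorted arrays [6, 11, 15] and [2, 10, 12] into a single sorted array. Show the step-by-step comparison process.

Merging process:

Compare 6 vs 2: take 2 from right. Merged: [2]
Compare 6 vs 10: take 6 from left. Merged: [2, 6]
Compare 11 vs 10: take 10 from right. Merged: [2, 6, 10]
Compare 11 vs 12: take 11 from left. Merged: [2, 6, 10, 11]
Compare 15 vs 12: take 12 from right. Merged: [2, 6, 10, 11, 12]
Append remaining from left: [15]. Merged: [2, 6, 10, 11, 12, 15]

Final merged array: [2, 6, 10, 11, 12, 15]
Total comparisons: 5

The merged array is [2, 6, 10, 11, 12, 15], requiring 5 comparisons. The merge step runs in O(n) time where n is the total number of elements.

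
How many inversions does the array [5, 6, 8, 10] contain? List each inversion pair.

Finding inversions in [5, 6, 8, 10]:


Total inversions: 0

The array has 0 inversions. It is already sorted.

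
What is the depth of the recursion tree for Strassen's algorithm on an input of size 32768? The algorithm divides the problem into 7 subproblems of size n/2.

For divide and conquer with division factor 2:

Problem sizes at each level:
Level 0: 32768
Level 1: 16384
Level 2: 8192
Level 3: 4096
Level 4: 2048
Level 5: 1024
Level 6: 512
Level 7: 256
Level 8: 128
Level 9: 64
Level 10: 32
Level 11: 16
Level 12: 8
Level 13: 4
Level 14: 2
Level 15: 1

The root is level 0 and the size-1 base case is level 15 (the tree spans levels 0 through 15, i.e. 16 levels counting the root), so the depth is the number of divisions: log_2(32768) = 15

The recursion tree depth is log_2(32768) = 15. At each level, the problem size is divided by 2, so it takes 15 divisions to reduce to a base case of size 1. The algorithm makes 7 recursive calls at each level.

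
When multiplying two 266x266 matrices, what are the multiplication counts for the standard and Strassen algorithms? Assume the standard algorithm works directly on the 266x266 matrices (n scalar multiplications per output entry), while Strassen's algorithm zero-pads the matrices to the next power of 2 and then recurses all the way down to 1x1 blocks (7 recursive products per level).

Matrix multiplication for 266x266 matrices:

Strassen's algorithm requires power-of-2 dimensions. Pad 266x266 to 512x512 (next power of 2).

Standard algorithm: 266^3 = 18821096 multiplications
Strassen's algorithm: 7^(log2(512)) = 7^9 = 40353607 multiplications
Difference: 18821096 - 40353607 = -21532511 (Strassen uses MORE here due to padding overhead — for small or just-over-power-of-2 n, padding can outweigh the per-level savings)

Standard: 18821096 multiplications (266^3). Strassen: 40353607 multiplications (7^9, after padding to 512x512). Strassen reduces 8 recursive multiplications to 7 at each level.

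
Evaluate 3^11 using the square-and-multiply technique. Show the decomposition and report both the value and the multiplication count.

Computing 3^11 by squaring (build up from 3^1; each line after the first costs one multiplication):

3^1 = 3
3^2 = (3^1)^2 = 3^2 = 9
3^4 = (3^2)^2 = 9^2 = 81
3^5 = 3 * 3^4 = 3 * 81 = 243
3^10 = (3^5)^2 = 243^2 = 59049
3^11 = 3 * 3^10 = 3 * 59049 = 177147

Result: 177147
Multiplications needed: 5 (5 lines after 3^1)

3^11 = 177147. Using exponentiation by squaring, this requires 5 multiplications. The key idea: if the exponent is even, square the half-power; if odd, multiply by the base once.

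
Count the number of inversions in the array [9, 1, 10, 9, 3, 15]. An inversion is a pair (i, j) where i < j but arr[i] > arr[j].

Finding inversions in [9, 1, 10, 9, 3, 15]:

(0, 1): arr[0]=9 > arr[1]=1
(0, 4): arr[0]=9 > arr[4]=3
(2, 3): arr[2]=10 > arr[3]=9
(2, 4): arr[2]=10 > arr[4]=3
(3, 4): arr[3]=9 > arr[4]=3

Total inversions: 5

The array has 5 inversion(s): (0,1), (0,4), (2,3), (2,4), (3,4). Each pair (i,j) satisfies i < j and arr[i] > arr[j].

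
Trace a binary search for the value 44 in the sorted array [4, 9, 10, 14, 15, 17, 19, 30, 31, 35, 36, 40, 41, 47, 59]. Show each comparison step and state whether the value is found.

Binary search for 44 in [4, 9, 10, 14, 15, 17, 19, 30, 31, 35, 36, 40, 41, 47, 59]:

lo=0, hi=14, mid=7, arr[mid]=30 -> 30 < 44, search right half
lo=8, hi=14, mid=11, arr[mid]=40 -> 40 < 44, search right half
lo=12, hi=14, mid=13, arr[mid]=47 -> 47 > 44, search left half
lo=12, hi=12, mid=12, arr[mid]=41 -> 41 < 44, search right half
lo=13 > hi=12, target 44 not found

Binary search determines that 44 is not in the array after 4 comparisons. The search space was exhausted without finding the target.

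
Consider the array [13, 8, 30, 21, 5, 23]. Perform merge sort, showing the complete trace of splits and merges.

Merge sort trace:

Split: [13, 8, 30, 21, 5, 23] -> [13, 8, 30] and [21, 5, 23]
  Split: [13, 8, 30] -> [13] and [8, 30]
    Split: [8, 30] -> [8] and [30]
    Merge: [8] + [30] -> [8, 30]
  Merge: [13] + [8, 30] -> [8, 13, 30]
  Split: [21, 5, 23] -> [21] and [5, 23]
    Split: [5, 23] -> [5] and [23]
    Merge: [5] + [23] -> [5, 23]
  Merge: [21] + [5, 23] -> [5, 21, 23]
Merge: [8, 13, 30] + [5, 21, 23] -> [5, 8, 13, 21, 23, 30]

Final sorted array: [5, 8, 13, 21, 23, 30]

The merge sort proceeds by recursively splitting the array and merging sorted halves.
After all merges, the sorted array is [5, 8, 13, 21, 23, 30].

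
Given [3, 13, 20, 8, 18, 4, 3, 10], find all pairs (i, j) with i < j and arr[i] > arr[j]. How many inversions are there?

Finding inversions in [3, 13, 20, 8, 18, 4, 3, 10]:

(1, 3): arr[1]=13 > arr[3]=8
(1, 5): arr[1]=13 > arr[5]=4
(1, 6): arr[1]=13 > arr[6]=3
(1, 7): arr[1]=13 > arr[7]=10
(2, 3): arr[2]=20 > arr[3]=8
(2, 4): arr[2]=20 > arr[4]=18
(2, 5): arr[2]=20 > arr[5]=4
(2, 6): arr[2]=20 > arr[6]=3
(2, 7): arr[2]=20 > arr[7]=10
(3, 5): arr[3]=8 > arr[5]=4
(3, 6): arr[3]=8 > arr[6]=3
(4, 5): arr[4]=18 > arr[5]=4
(4, 6): arr[4]=18 > arr[6]=3
(4, 7): arr[4]=18 > arr[7]=10
(5, 6): arr[5]=4 > arr[6]=3

Total inversions: 15

The array has 15 inversion(s): (1,3), (1,5), (1,6), (1,7), (2,3), (2,4), (2,5), (2,6), (2,7), (3,5), (3,6), (4,5), (4,6), (4,7), (5,6). Each pair (i,j) satisfies i < j and arr[i] > arr[j].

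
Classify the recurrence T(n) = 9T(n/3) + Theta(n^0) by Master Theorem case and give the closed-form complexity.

Master Theorem for T(n) = 9T(n/3) + O(n^0):

a = 9, b = 3, c = 0
log_b(a) = log_3(9) = 2.0000

Case 1: c = 0 < log_3(9) = 2.0000
T(n) = O(n^(log_3 9)) = O(n^2)

For T(n) = 9T(n/3) + O(n^0): log_3(9) = 2.0000. This is Case 1 of the Master Theorem (c < log_b(a), work dominated by leaves), giving O(n^2).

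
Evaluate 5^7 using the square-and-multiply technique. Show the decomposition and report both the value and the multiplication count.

Computing 5^7 by squaring (build up from 5^1; each line after the first costs one multiplication):

5^1 = 5
5^2 = (5^1)^2 = 5^2 = 25
5^3 = 5 * 5^2 = 5 * 25 = 125
5^6 = (5^3)^2 = 125^2 = 15625
5^7 = 5 * 5^6 = 5 * 15625 = 78125

Result: 78125
Multiplications needed: 4 (4 lines after 5^1)

5^7 = 78125. Using exponentiation by squaring, this requires 4 multiplications. The key idea: if the exponent is even, square the half-power; if odd, multiply by the base once.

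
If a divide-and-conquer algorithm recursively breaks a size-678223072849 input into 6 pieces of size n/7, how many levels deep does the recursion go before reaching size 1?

For divide and conquer with division factor 7:

Problem sizes at each level:
Level 0: 678223072849
Level 1: 96889010407
Level 2: 13841287201
Level 3: 1977326743
Level 4: 282475249
Level 5: 40353607
Level 6: 5764801
Level 7: 823543
Level 8: 117649
Level 9: 16807
Level 10: 2401
Level 11: 343
Level 12: 49
Level 13: 7
Level 14: 1

The root is level 0 and the size-1 base case is level 14 (the tree spans levels 0 through 14, i.e. 15 levels counting the root), so the depth is the number of divisions: log_7(678223072849) = 14

The recursion tree depth is log_7(678223072849) = 14. At each level, the problem size is divided by 7, so it takes 14 divisions to reduce to a base case of size 1. The algorithm makes 6 recursive calls at each level.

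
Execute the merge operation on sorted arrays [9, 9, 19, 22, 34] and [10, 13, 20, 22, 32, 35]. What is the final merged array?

Merging process:

Compare 9 vs 10: take 9 from left. Merged: [9]
Compare 9 vs 10: take 9 from left. Merged: [9, 9]
Compare 19 vs 10: take 10 from right. Merged: [9, 9, 10]
Compare 19 vs 13: take 13 from right. Merged: [9, 9, 10, 13]
Compare 19 vs 20: take 19 from left. Merged: [9, 9, 10, 13, 19]
Compare 22 vs 20: take 20 from right. Merged: [9, 9, 10, 13, 19, 20]
Compare 22 vs 22: take 22 from left. Merged: [9, 9, 10, 13, 19, 20, 22]
Compare 34 vs 22: take 22 from right. Merged: [9, 9, 10, 13, 19, 20, 22, 22]
Compare 34 vs 32: take 32 from right. Merged: [9, 9, 10, 13, 19, 20, 22, 22, 32]
Compare 34 vs 35: take 34 from left. Merged: [9, 9, 10, 13, 19, 20, 22, 22, 32, 34]
Append remaining from right: [35]. Merged: [9, 9, 10, 13, 19, 20, 22, 22, 32, 34, 35]

Final merged array: [9, 9, 10, 13, 19, 20, 22, 22, 32, 34, 35]
Total comparisons: 10

The merged array is [9, 9, 10, 13, 19, 20, 22, 22, 32, 34, 35], requiring 10 comparisons. The merge step runs in O(n) time where n is the total number of elements.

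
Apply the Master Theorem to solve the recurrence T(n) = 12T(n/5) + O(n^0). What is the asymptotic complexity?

Master Theorem for T(n) = 12T(n/5) + O(n^0):

a = 12, b = 5, c = 0
log_b(a) = log_5(12) = 1.5440

Case 1: c = 0 < log_5(12) = 1.5440
T(n) = O(n^(log_5 12))

For T(n) = 12T(n/5) + O(n^0): log_5(12) = 1.5440. This is Case 1 of the Master Theorem (c < log_b(a), work dominated by leaves), giving O(n^(log_5 12)).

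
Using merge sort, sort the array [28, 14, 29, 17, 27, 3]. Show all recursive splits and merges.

Merge sort trace:

Split: [28, 14, 29, 17, 27, 3] -> [28, 14, 29] and [17, 27, 3]
  Split: [28, 14, 29] -> [28] and [14, 29]
    Split: [14, 29] -> [14] and [29]
    Merge: [14] + [29] -> [14, 29]
  Merge: [28] + [14, 29] -> [14, 28, 29]
  Split: [17, 27, 3] -> [17] and [27, 3]
    Split: [27, 3] -> [27] and [3]
    Merge: [27] + [3] -> [3, 27]
  Merge: [17] + [3, 27] -> [3, 17, 27]
Merge: [14, 28, 29] + [3, 17, 27] -> [3, 14, 17, 27, 28, 29]

Final sorted array: [3, 14, 17, 27, 28, 29]

The merge sort proceeds by recursively splitting the array and merging sorted halves.
After all merges, the sorted array is [3, 14, 17, 27, 28, 29].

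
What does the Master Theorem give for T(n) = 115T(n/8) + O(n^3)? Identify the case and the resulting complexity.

Master Theorem for T(n) = 115T(n/8) + O(n^3):

a = 115, b = 8, c = 3
log_b(a) = log_8(115) = 2.2818

Case 3: c = 3 > log_8(115) = 2.2818
T(n) = O(n^3) = O(n^3)

For T(n) = 115T(n/8) + O(n^3): log_8(115) = 2.2818. This is Case 3 of the Master Theorem (c > log_b(a), work dominated by root), giving O(n^3).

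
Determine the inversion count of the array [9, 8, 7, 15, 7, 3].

Finding inversions in [9, 8, 7, 15, 7, 3]:

(0, 1): arr[0]=9 > arr[1]=8
(0, 2): arr[0]=9 > arr[2]=7
(0, 4): arr[0]=9 > arr[4]=7
(0, 5): arr[0]=9 > arr[5]=3
(1, 2): arr[1]=8 > arr[2]=7
(1, 4): arr[1]=8 > arr[4]=7
(1, 5): arr[1]=8 > arr[5]=3
(2, 5): arr[2]=7 > arr[5]=3
(3, 4): arr[3]=15 > arr[4]=7
(3, 5): arr[3]=15 > arr[5]=3
(4, 5): arr[4]=7 > arr[5]=3

Total inversions: 11

The array has 11 inversion(s): (0,1), (0,2), (0,4), (0,5), (1,2), (1,4), (1,5), (2,5), (3,4), (3,5), (4,5). Each pair (i,j) satisfies i < j and arr[i] > arr[j].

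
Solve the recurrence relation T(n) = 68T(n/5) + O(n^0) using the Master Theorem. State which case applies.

Master Theorem for T(n) = 68T(n/5) + O(n^0):

a = 68, b = 5, c = 0
log_b(a) = log_5(68) = 2.6217

Case 1: c = 0 < log_5(68) = 2.6217
T(n) = O(n^(log_5 68))

For T(n) = 68T(n/5) + O(n^0): log_5(68) = 2.6217. This is Case 1 of the Master Theorem (c < log_b(a), work dominated by leaves), giving O(n^(log_5 68)).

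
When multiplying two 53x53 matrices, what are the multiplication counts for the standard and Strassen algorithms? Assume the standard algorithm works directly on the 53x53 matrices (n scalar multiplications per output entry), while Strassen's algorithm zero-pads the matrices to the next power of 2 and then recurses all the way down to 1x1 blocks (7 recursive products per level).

Matrix multiplication for 53x53 matrices:

Strassen's algorithm requires power-of-2 dimensions. Pad 53x53 to 64x64 (next power of 2).

Standard algorithm: 53^3 = 148877 multiplications
Strassen's algorithm: 7^(log2(64)) = 7^6 = 117649 multiplications
Savings: 148877 - 117649 = 31228 multiplications

Standard: 148877 multiplications (53^3). Strassen: 117649 multiplications (7^6, after padding to 64x64). Strassen reduces 8 recursive multiplications to 7 at each level.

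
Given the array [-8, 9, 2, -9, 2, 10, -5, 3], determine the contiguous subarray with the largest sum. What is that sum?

Using Kadane's algorithm on [-8, 9, 2, -9, 2, 10, -5, 3]:

Scanning through the array:
Position 1 (value 9): max_ending_here = 9, max_so_far = 9
Position 2 (value 2): max_ending_here = 11, max_so_far = 11
Position 3 (value -9): max_ending_here = 2, max_so_far = 11
Position 4 (value 2): max_ending_here = 4, max_so_far = 11
Position 5 (value 10): max_ending_here = 14, max_so_far = 14
Position 6 (value -5): max_ending_here = 9, max_so_far = 14
Position 7 (value 3): max_ending_here = 12, max_so_far = 14

Maximum subarray: [9, 2, -9, 2, 10]
Maximum sum: 14

The maximum subarray is [9, 2, -9, 2, 10] with sum 14. This subarray runs from index 1 to index 5.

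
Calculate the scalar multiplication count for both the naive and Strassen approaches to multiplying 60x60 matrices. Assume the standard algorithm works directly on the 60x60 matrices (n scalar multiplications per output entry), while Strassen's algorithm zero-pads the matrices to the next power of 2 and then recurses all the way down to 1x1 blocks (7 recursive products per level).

Matrix multiplication for 60x60 matrices:

Strassen's algorithm requires power-of-2 dimensions. Pad 60x60 to 64x64 (next power of 2).

Standard algorithm: 60^3 = 216000 multiplications
Strassen's algorithm: 7^(log2(64)) = 7^6 = 117649 multiplications
Savings: 216000 - 117649 = 98351 multiplications

Standard: 216000 multiplications (60^3). Strassen: 117649 multiplications (7^6, after padding to 64x64). Strassen reduces 8 recursive multiplications to 7 at each level.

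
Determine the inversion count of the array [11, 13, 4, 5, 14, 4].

Finding inversions in [11, 13, 4, 5, 14, 4]:

(0, 2): arr[0]=11 > arr[2]=4
(0, 3): arr[0]=11 > arr[3]=5
(0, 5): arr[0]=11 > arr[5]=4
(1, 2): arr[1]=13 > arr[2]=4
(1, 3): arr[1]=13 > arr[3]=5
(1, 5): arr[1]=13 > arr[5]=4
(3, 5): arr[3]=5 > arr[5]=4
(4, 5): arr[4]=14 > arr[5]=4

Total inversions: 8

The array has 8 inversion(s): (0,2), (0,3), (0,5), (1,2), (1,3), (1,5), (3,5), (4,5). Each pair (i,j) satisfies i < j and arr[i] > arr[j].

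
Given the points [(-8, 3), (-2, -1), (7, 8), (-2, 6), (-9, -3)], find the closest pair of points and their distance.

Computing all pairwise distances among 5 points:

d((-8, 3), (-2, -1)) = 7.2111
d((-8, 3), (7, 8)) = 15.8114
d((-8, 3), (-2, 6)) = 6.7082
d((-8, 3), (-9, -3)) = 6.0828 <-- minimum
d((-2, -1), (7, 8)) = 12.7279
d((-2, -1), (-2, 6)) = 7.0
d((-2, -1), (-9, -3)) = 7.2801
d((7, 8), (-2, 6)) = 9.2195
d((7, 8), (-9, -3)) = 19.4165
d((-2, 6), (-9, -3)) = 11.4018

Closest pair: (-8, 3) and (-9, -3) with distance 6.0828

The closest pair is (-8, 3) and (-9, -3) with Euclidean distance 6.0828. For 5 points, brute-force pairwise comparison is shown above. For large n, the divide-and-conquer algorithm (sort by x, recurse on halves, check the dividing strip) achieves O(n log n).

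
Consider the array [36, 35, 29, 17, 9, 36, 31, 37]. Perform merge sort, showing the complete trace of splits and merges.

Merge sort trace:

Split: [36, 35, 29, 17, 9, 36, 31, 37] -> [36, 35, 29, 17] and [9, 36, 31, 37]
  Split: [36, 35, 29, 17] -> [36, 35] and [29, 17]
    Split: [36, 35] -> [36] and [35]
    Merge: [36] + [35] -> [35, 36]
    Split: [29, 17] -> [29] and [17]
    Merge: [29] + [17] -> [17, 29]
  Merge: [35, 36] + [17, 29] -> [17, 29, 35, 36]
  Split: [9, 36, 31, 37] -> [9, 36] and [31, 37]
    Split: [9, 36] -> [9] and [36]
    Merge: [9] + [36] -> [9, 36]
    Split: [31, 37] -> [31] and [37]
    Merge: [31] + [37] -> [31, 37]
  Merge: [9, 36] + [31, 37] -> [9, 31, 36, 37]
Merge: [17, 29, 35, 36] + [9, 31, 36, 37] -> [9, 17, 29, 31, 35, 36, 36, 37]

Final sorted array: [9, 17, 29, 31, 35, 36, 36, 37]

The merge sort proceeds by recursively splitting the array and merging sorted halves.
After all merges, the sorted array is [9, 17, 29, 31, 35, 36, 36, 37].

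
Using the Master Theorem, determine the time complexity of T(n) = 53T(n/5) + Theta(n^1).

Master Theorem for T(n) = 53T(n/5) + O(n^1):

a = 53, b = 5, c = 1
log_b(a) = log_5(53) = 2.4669

Case 1: c = 1 < log_5(53) = 2.4669
T(n) = O(n^(log_5 53))

For T(n) = 53T(n/5) + O(n^1): log_5(53) = 2.4669. This is Case 1 of the Master Theorem (c < log_b(a), work dominated by leaves), giving O(n^(log_5 53)).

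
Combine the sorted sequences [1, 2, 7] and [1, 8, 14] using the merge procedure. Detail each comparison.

Merging process:

Compare 1 vs 1: take 1 from left. Merged: [1]
Compare 2 vs 1: take 1 from right. Merged: [1, 1]
Compare 2 vs 8: take 2 from left. Merged: [1, 1, 2]
Compare 7 vs 8: take 7 from left. Merged: [1, 1, 2, 7]
Append remaining from right: [8, 14]. Merged: [1, 1, 2, 7, 8, 14]

Final merged array: [1, 1, 2, 7, 8, 14]
Total comparisons: 4

The merged array is [1, 1, 2, 7, 8, 14], requiring 4 comparisons. The merge step runs in O(n) time where n is the total number of elements.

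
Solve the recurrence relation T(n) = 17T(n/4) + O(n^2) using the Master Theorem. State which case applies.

Master Theorem for T(n) = 17T(n/4) + O(n^2):

a = 17, b = 4, c = 2
log_b(a) = log_4(17) = 2.0437

Case 1: c = 2 < log_4(17) = 2.0437
T(n) = O(n^(log_4 17))

For T(n) = 17T(n/4) + O(n^2): log_4(17) = 2.0437. This is Case 1 of the Master Theorem (c < log_b(a), work dominated by leaves), giving O(n^(log_4 17)).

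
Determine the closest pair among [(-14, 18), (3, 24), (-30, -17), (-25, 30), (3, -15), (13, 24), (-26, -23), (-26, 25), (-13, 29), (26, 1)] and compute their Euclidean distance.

Computing all pairwise distances among 10 points:

d((-14, 18), (3, 24)) = 18.0278
d((-14, 18), (-30, -17)) = 38.4838
d((-14, 18), (-25, 30)) = 16.2788
d((-14, 18), (3, -15)) = 37.1214
d((-14, 18), (13, 24)) = 27.6586
d((-14, 18), (-26, -23)) = 42.72
d((-14, 18), (-26, 25)) = 13.8924
d((-14, 18), (-13, 29)) = 11.0454
d((-14, 18), (26, 1)) = 43.4626
d((3, 24), (-30, -17)) = 52.6308
d((3, 24), (-25, 30)) = 28.6356
d((3, 24), (3, -15)) = 39.0
d((3, 24), (13, 24)) = 10.0
d((3, 24), (-26, -23)) = 55.2268
d((3, 24), (-26, 25)) = 29.0172
d((3, 24), (-13, 29)) = 16.7631
d((3, 24), (26, 1)) = 32.5269
d((-30, -17), (-25, 30)) = 47.2652
d((-30, -17), (3, -15)) = 33.0606
d((-30, -17), (13, 24)) = 59.4138
d((-30, -17), (-26, -23)) = 7.2111
d((-30, -17), (-26, 25)) = 42.19
d((-30, -17), (-13, 29)) = 49.0408
d((-30, -17), (26, 1)) = 58.8218
d((-25, 30), (3, -15)) = 53.0
d((-25, 30), (13, 24)) = 38.4708
d((-25, 30), (-26, -23)) = 53.0094
d((-25, 30), (-26, 25)) = 5.099 <-- minimum
d((-25, 30), (-13, 29)) = 12.0416
d((-25, 30), (26, 1)) = 58.6686
d((3, -15), (13, 24)) = 40.2616
d((3, -15), (-26, -23)) = 30.0832
d((3, -15), (-26, 25)) = 49.4065
d((3, -15), (-13, 29)) = 46.8188
d((3, -15), (26, 1)) = 28.0179
d((13, 24), (-26, -23)) = 61.0737
d((13, 24), (-26, 25)) = 39.0128
d((13, 24), (-13, 29)) = 26.4764
d((13, 24), (26, 1)) = 26.4197
d((-26, -23), (-26, 25)) = 48.0
d((-26, -23), (-13, 29)) = 53.6004
d((-26, -23), (26, 1)) = 57.2713
d((-26, 25), (-13, 29)) = 13.6015
d((-26, 25), (26, 1)) = 57.2713
d((-13, 29), (26, 1)) = 48.0104

Closest pair: (-25, 30) and (-26, 25) with distance 5.099

The closest pair is (-25, 30) and (-26, 25) with Euclidean distance 5.099. For 10 points, brute-force pairwise comparison is shown above. For large n, the divide-and-conquer algorithm (sort by x, recurse on halves, check the dividing strip) achieves O(n log n).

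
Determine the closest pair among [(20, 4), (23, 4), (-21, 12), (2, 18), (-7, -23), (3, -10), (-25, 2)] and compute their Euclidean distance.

Computing all pairwise distances among 7 points:

d((20, 4), (23, 4)) = 3.0 <-- minimum
d((20, 4), (-21, 12)) = 41.7732
d((20, 4), (2, 18)) = 22.8035
d((20, 4), (-7, -23)) = 38.1838
d((20, 4), (3, -10)) = 22.0227
d((20, 4), (-25, 2)) = 45.0444
d((23, 4), (-21, 12)) = 44.7214
d((23, 4), (2, 18)) = 25.2389
d((23, 4), (-7, -23)) = 40.3609
d((23, 4), (3, -10)) = 24.4131
d((23, 4), (-25, 2)) = 48.0416
d((-21, 12), (2, 18)) = 23.7697
d((-21, 12), (-7, -23)) = 37.6962
d((-21, 12), (3, -10)) = 32.5576
d((-21, 12), (-25, 2)) = 10.7703
d((2, 18), (-7, -23)) = 41.9762
d((2, 18), (3, -10)) = 28.0179
d((2, 18), (-25, 2)) = 31.3847
d((-7, -23), (3, -10)) = 16.4012
d((-7, -23), (-25, 2)) = 30.8058
d((3, -10), (-25, 2)) = 30.4631

Closest pair: (20, 4) and (23, 4) with distance 3.0

The closest pair is (20, 4) and (23, 4) with Euclidean distance 3.0. For 7 points, brute-force pairwise comparison is shown above. For large n, the divide-and-conquer algorithm (sort by x, recurse on halves, check the dividing strip) achieves O(n log n).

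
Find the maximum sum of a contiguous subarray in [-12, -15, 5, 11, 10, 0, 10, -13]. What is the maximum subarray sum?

Using Kadane's algorithm on [-12, -15, 5, 11, 10, 0, 10, -13]:

Scanning through the array:
Position 1 (value -15): max_ending_here = -15, max_so_far = -12
Position 2 (value 5): max_ending_here = 5, max_so_far = 5
Position 3 (value 11): max_ending_here = 16, max_so_far = 16
Position 4 (value 10): max_ending_here = 26, max_so_far = 26
Position 5 (value 0): max_ending_here = 26, max_so_far = 26
Position 6 (value 10): max_ending_here = 36, max_so_far = 36
Position 7 (value -13): max_ending_here = 23, max_so_far = 36

Maximum subarray: [5, 11, 10, 0, 10]
Maximum sum: 36

The maximum subarray is [5, 11, 10, 0, 10] with sum 36. This subarray runs from index 2 to index 6.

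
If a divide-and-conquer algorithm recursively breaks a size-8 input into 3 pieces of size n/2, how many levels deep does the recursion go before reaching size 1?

For divide and conquer with division factor 2:

Problem sizes at each level:
Level 0: 8
Level 1: 4
Level 2: 2
Level 3: 1

The root is level 0 and the size-1 base case is level 3 (the tree spans levels 0 through 3, i.e. 4 levels counting the root), so the depth is the number of divisions: log_2(8) = 3

The recursion tree depth is log_2(8) = 3. At each level, the problem size is divided by 2, so it takes 3 divisions to reduce to a base case of size 1. The algorithm makes 3 recursive calls at each level.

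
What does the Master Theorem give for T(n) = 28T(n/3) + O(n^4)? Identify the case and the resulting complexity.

Master Theorem for T(n) = 28T(n/3) + O(n^4):

a = 28, b = 3, c = 4
log_b(a) = log_3(28) = 3.0331

Case 3: c = 4 > log_3(28) = 3.0331
T(n) = O(n^4) = O(n^4)

For T(n) = 28T(n/3) + O(n^4): log_3(28) = 3.0331. This is Case 3 of the Master Theorem (c > log_b(a), work dominated by root), giving O(n^4).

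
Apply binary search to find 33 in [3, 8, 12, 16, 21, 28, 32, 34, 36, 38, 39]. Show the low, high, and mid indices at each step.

Binary search for 33 in [3, 8, 12, 16, 21, 28, 32, 34, 36, 38, 39]:

lo=0, hi=10, mid=5, arr[mid]=28 -> 28 < 33, search right half
lo=6, hi=10, mid=8, arr[mid]=36 -> 36 > 33, search left half
lo=6, hi=7, mid=6, arr[mid]=32 -> 32 < 33, search right half
lo=7, hi=7, mid=7, arr[mid]=34 -> 34 > 33, search left half
lo=7 > hi=6, target 33 not found

Binary search determines that 33 is not in the array after 4 comparisons. The search space was exhausted without finding the target.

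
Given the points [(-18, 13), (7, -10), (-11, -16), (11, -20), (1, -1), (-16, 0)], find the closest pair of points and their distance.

Computing all pairwise distances among 6 points:

d((-18, 13), (7, -10)) = 33.9706
d((-18, 13), (-11, -16)) = 29.8329
d((-18, 13), (11, -20)) = 43.9318
d((-18, 13), (1, -1)) = 23.6008
d((-18, 13), (-16, 0)) = 13.1529
d((7, -10), (-11, -16)) = 18.9737
d((7, -10), (11, -20)) = 10.7703 <-- minimum
d((7, -10), (1, -1)) = 10.8167
d((7, -10), (-16, 0)) = 25.0799
d((-11, -16), (11, -20)) = 22.3607
d((-11, -16), (1, -1)) = 19.2094
d((-11, -16), (-16, 0)) = 16.7631
d((11, -20), (1, -1)) = 21.4709
d((11, -20), (-16, 0)) = 33.6006
d((1, -1), (-16, 0)) = 17.0294

Closest pair: (7, -10) and (11, -20) with distance 10.7703

The closest pair is (7, -10) and (11, -20) with Euclidean distance 10.7703. For 6 points, brute-force pairwise comparison is shown above. For large n, the divide-and-conquer algorithm (sort by x, recurse on halves, check the dividing strip) achieves O(n log n).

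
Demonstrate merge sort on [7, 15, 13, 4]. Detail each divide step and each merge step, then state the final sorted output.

Merge sort trace:

Split: [7, 15, 13, 4] -> [7, 15] and [13, 4]
  Split: [7, 15] -> [7] and [15]
  Merge: [7] + [15] -> [7, 15]
  Split: [13, 4] -> [13] and [4]
  Merge: [13] + [4] -> [4, 13]
Merge: [7, 15] + [4, 13] -> [4, 7, 13, 15]

Final sorted array: [4, 7, 13, 15]

The merge sort proceeds by recursively splitting the array and merging sorted halves.
After all merges, the sorted array is [4, 7, 13, 15].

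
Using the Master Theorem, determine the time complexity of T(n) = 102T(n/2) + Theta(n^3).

Master Theorem for T(n) = 102T(n/2) + O(n^3):

a = 102, b = 2, c = 3
log_b(a) = log_2(102) = 6.6724

Case 1: c = 3 < log_2(102) = 6.6724
T(n) = O(n^(log_2 102))

For T(n) = 102T(n/2) + O(n^3): log_2(102) = 6.6724. This is Case 1 of the Master Theorem (c < log_b(a), work dominated by leaves), giving O(n^(log_2 102)).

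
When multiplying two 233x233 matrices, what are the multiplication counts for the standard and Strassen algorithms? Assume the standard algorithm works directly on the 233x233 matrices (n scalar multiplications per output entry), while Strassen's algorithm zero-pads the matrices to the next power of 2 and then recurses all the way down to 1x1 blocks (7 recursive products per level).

Matrix multiplication for 233x233 matrices:

Strassen's algorithm requires power-of-2 dimensions. Pad 233x233 to 256x256 (next power of 2).

Standard algorithm: 233^3 = 12649337 multiplications
Strassen's algorithm: 7^(log2(256)) = 7^8 = 5764801 multiplications
Savings: 12649337 - 5764801 = 6884536 multiplications

Standard: 12649337 multiplications (233^3). Strassen: 5764801 multiplications (7^8, after padding to 256x256). Strassen reduces 8 recursive multiplications to 7 at each level.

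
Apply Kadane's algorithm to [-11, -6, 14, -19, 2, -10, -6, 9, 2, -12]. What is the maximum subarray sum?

Using Kadane's algorithm on [-11, -6, 14, -19, 2, -10, -6, 9, 2, -12]:

Scanning through the array:
Position 1 (value -6): max_ending_here = -6, max_so_far = -6
Position 2 (value 14): max_ending_here = 14, max_so_far = 14
Position 3 (value -19): max_ending_here = -5, max_so_far = 14
Position 4 (value 2): max_ending_here = 2, max_so_far = 14
Position 5 (value -10): max_ending_here = -8, max_so_far = 14
Position 6 (value -6): max_ending_here = -6, max_so_far = 14
Position 7 (value 9): max_ending_here = 9, max_so_far = 14
Position 8 (value 2): max_ending_here = 11, max_so_far = 14
Position 9 (value -12): max_ending_here = -1, max_so_far = 14

Maximum subarray: [14]
Maximum sum: 14

The maximum subarray is [14] with sum 14. This subarray runs from index 2 to index 2.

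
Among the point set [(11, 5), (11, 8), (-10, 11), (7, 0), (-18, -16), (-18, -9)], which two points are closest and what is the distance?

Computing all pairwise distances among 6 points:

d((11, 5), (11, 8)) = 3.0 <-- minimum
d((11, 5), (-10, 11)) = 21.8403
d((11, 5), (7, 0)) = 6.4031
d((11, 5), (-18, -16)) = 35.805
d((11, 5), (-18, -9)) = 32.2025
d((11, 8), (-10, 11)) = 21.2132
d((11, 8), (7, 0)) = 8.9443
d((11, 8), (-18, -16)) = 37.6431
d((11, 8), (-18, -9)) = 33.6155
d((-10, 11), (7, 0)) = 20.2485
d((-10, 11), (-18, -16)) = 28.1603
d((-10, 11), (-18, -9)) = 21.5407
d((7, 0), (-18, -16)) = 29.6816
d((7, 0), (-18, -9)) = 26.5707
d((-18, -16), (-18, -9)) = 7.0

Closest pair: (11, 5) and (11, 8) with distance 3.0

The closest pair is (11, 5) and (11, 8) with Euclidean distance 3.0. For 6 points, brute-force pairwise comparison is shown above. For large n, the divide-and-conquer algorithm (sort by x, recurse on halves, check the dividing strip) achieves O(n log n).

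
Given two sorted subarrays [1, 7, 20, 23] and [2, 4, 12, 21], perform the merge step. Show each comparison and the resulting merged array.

Merging process:

Compare 1 vs 2: take 1 from left. Merged: [1]
Compare 7 vs 2: take 2 from right. Merged: [1, 2]
Compare 7 vs 4: take 4 from right. Merged: [1, 2, 4]
Compare 7 vs 12: take 7 from left. Merged: [1, 2, 4, 7]
Compare 20 vs 12: take 12 from right. Merged: [1, 2, 4, 7, 12]
Compare 20 vs 21: take 20 from left. Merged: [1, 2, 4, 7, 12, 20]
Compare 23 vs 21: take 21 from right. Merged: [1, 2, 4, 7, 12, 20, 21]
Append remaining from left: [23]. Merged: [1, 2, 4, 7, 12, 20, 21, 23]

Final merged array: [1, 2, 4, 7, 12, 20, 21, 23]
Total comparisons: 7

The merged array is [1, 2, 4, 7, 12, 20, 21, 23], requiring 7 comparisons. The merge step runs in O(n) time where n is the total number of elements.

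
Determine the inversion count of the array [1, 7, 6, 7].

Finding inversions in [1, 7, 6, 7]:

(1, 2): arr[1]=7 > arr[2]=6

Total inversions: 1

The array has 1 inversion(s): (1,2). Each pair (i,j) satisfies i < j and arr[i] > arr[j].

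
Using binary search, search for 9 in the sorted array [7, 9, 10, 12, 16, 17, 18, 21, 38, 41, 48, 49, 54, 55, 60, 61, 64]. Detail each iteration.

Binary search for 9 in [7, 9, 10, 12, 16, 17, 18, 21, 38, 41, 48, 49, 54, 55, 60, 61, 64]:

lo=0, hi=16, mid=8, arr[mid]=38 -> 38 > 9, search left half
lo=0, hi=7, mid=3, arr[mid]=12 -> 12 > 9, search left half
lo=0, hi=2, mid=1, arr[mid]=9 -> Found target at index 1!

Binary search finds 9 at index 1 after 3 comparisons. The search repeatedly halves the search space by comparing with the middle element.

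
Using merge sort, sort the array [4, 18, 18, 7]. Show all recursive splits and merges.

Merge sort trace:

Split: [4, 18, 18, 7] -> [4, 18] and [18, 7]
  Split: [4, 18] -> [4] and [18]
  Merge: [4] + [18] -> [4, 18]
  Split: [18, 7] -> [18] and [7]
  Merge: [18] + [7] -> [7, 18]
Merge: [4, 18] + [7, 18] -> [4, 7, 18, 18]

Final sorted array: [4, 7, 18, 18]

The merge sort proceeds by recursively splitting the array and merging sorted halves.
After all merges, the sorted array is [4, 7, 18, 18].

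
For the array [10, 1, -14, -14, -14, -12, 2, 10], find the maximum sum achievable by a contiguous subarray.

Using Kadane's algorithm on [10, 1, -14, -14, -14, -12, 2, 10]:

Scanning through the array:
Position 1 (value 1): max_ending_here = 11, max_so_far = 11
Position 2 (value -14): max_ending_here = -3, max_so_far = 11
Position 3 (value -14): max_ending_here = -14, max_so_far = 11
Position 4 (value -14): max_ending_here = -14, max_so_far = 11
Position 5 (value -12): max_ending_here = -12, max_so_far = 11
Position 6 (value 2): max_ending_here = 2, max_so_far = 11
Position 7 (value 10): max_ending_here = 12, max_so_far = 12

Maximum subarray: [2, 10]
Maximum sum: 12

The maximum subarray is [2, 10] with sum 12. This subarray runs from index 6 to index 7.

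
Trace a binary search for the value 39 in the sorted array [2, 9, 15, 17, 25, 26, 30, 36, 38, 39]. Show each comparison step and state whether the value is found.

Binary search for 39 in [2, 9, 15, 17, 25, 26, 30, 36, 38, 39]:

lo=0, hi=9, mid=4, arr[mid]=25 -> 25 < 39, search right half
lo=5, hi=9, mid=7, arr[mid]=36 -> 36 < 39, search right half
lo=8, hi=9, mid=8, arr[mid]=38 -> 38 < 39, search right half
lo=9, hi=9, mid=9, arr[mid]=39 -> Found target at index 9!

Binary search finds 39 at index 9 after 4 comparisons. The search repeatedly halves the search space by comparing with the middle element.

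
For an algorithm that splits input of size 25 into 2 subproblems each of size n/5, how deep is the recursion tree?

For divide and conquer with division factor 5:

Problem sizes at each level:
Level 0: 25
Level 1: 5
Level 2: 1

The root is level 0 and the size-1 base case is level 2 (the tree spans levels 0 through 2, i.e. 3 levels counting the root), so the depth is the number of divisions: log_5(25) = 2

The recursion tree depth is log_5(25) = 2. At each level, the problem size is divided by 5, so it takes 2 divisions to reduce to a base case of size 1. The algorithm makes 2 recursive calls at each level.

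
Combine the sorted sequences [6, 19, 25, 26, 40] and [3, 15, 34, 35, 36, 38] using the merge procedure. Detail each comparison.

Merging process:

Compare 6 vs 3: take 3 from right. Merged: [3]
Compare 6 vs 15: take 6 from left. Merged: [3, 6]
Compare 19 vs 15: take 15 from right. Merged: [3, 6, 15]
Compare 19 vs 34: take 19 from left. Merged: [3, 6, 15, 19]
Compare 25 vs 34: take 25 from left. Merged: [3, 6, 15, 19, 25]
Compare 26 vs 34: take 26 from left. Merged: [3, 6, 15, 19, 25, 26]
Compare 40 vs 34: take 34 from right. Merged: [3, 6, 15, 19, 25, 26, 34]
Compare 40 vs 35: take 35 from right. Merged: [3, 6, 15, 19, 25, 26, 34, 35]
Compare 40 vs 36: take 36 from right. Merged: [3, 6, 15, 19, 25, 26, 34, 35, 36]
Compare 40 vs 38: take 38 from right. Merged: [3, 6, 15, 19, 25, 26, 34, 35, 36, 38]
Append remaining from left: [40]. Merged: [3, 6, 15, 19, 25, 26, 34, 35, 36, 38, 40]

Final merged array: [3, 6, 15, 19, 25, 26, 34, 35, 36, 38, 40]
Total comparisons: 10

The merged array is [3, 6, 15, 19, 25, 26, 34, 35, 36, 38, 40], requiring 10 comparisons. The merge step runs in O(n) time where n is the total number of elements.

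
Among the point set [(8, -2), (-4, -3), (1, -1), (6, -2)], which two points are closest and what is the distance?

Computing all pairwise distances among 4 points:

d((8, -2), (-4, -3)) = 12.0416
d((8, -2), (1, -1)) = 7.0711
d((8, -2), (6, -2)) = 2.0 <-- minimum
d((-4, -3), (1, -1)) = 5.3852
d((-4, -3), (6, -2)) = 10.0499
d((1, -1), (6, -2)) = 5.099

Closest pair: (8, -2) and (6, -2) with distance 2.0

The closest pair is (8, -2) and (6, -2) with Euclidean distance 2.0. For 4 points, brute-force pairwise comparison is shown above. For large n, the divide-and-conquer algorithm (sort by x, recurse on halves, check the dividing strip) achieves O(n log n).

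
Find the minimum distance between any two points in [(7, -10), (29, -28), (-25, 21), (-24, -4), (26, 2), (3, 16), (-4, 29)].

Computing all pairwise distances among 7 points:

d((7, -10), (29, -28)) = 28.4253
d((7, -10), (-25, 21)) = 44.5533
d((7, -10), (-24, -4)) = 31.5753
d((7, -10), (26, 2)) = 22.4722
d((7, -10), (3, 16)) = 26.3059
d((7, -10), (-4, 29)) = 40.5216
d((29, -28), (-25, 21)) = 72.9178
d((29, -28), (-24, -4)) = 58.1808
d((29, -28), (26, 2)) = 30.1496
d((29, -28), (3, 16)) = 51.1077
d((29, -28), (-4, 29)) = 65.8635
d((-25, 21), (-24, -4)) = 25.02
d((-25, 21), (26, 2)) = 54.4243
d((-25, 21), (3, 16)) = 28.4429
d((-25, 21), (-4, 29)) = 22.4722
d((-24, -4), (26, 2)) = 50.3587
d((-24, -4), (3, 16)) = 33.6006
d((-24, -4), (-4, 29)) = 38.5876
d((26, 2), (3, 16)) = 26.9258
d((26, 2), (-4, 29)) = 40.3609
d((3, 16), (-4, 29)) = 14.7648 <-- minimum

Closest pair: (3, 16) and (-4, 29) with distance 14.7648

The closest pair is (3, 16) and (-4, 29) with Euclidean distance 14.7648. For 7 points, brute-force pairwise comparison is shown above. For large n, the divide-and-conquer algorithm (sort by x, recurse on halves, check the dividing strip) achieves O(n log n).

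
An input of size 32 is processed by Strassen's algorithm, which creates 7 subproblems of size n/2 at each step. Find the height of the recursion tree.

For divide and conquer with division factor 2:

Problem sizes at each level:
Level 0: 32
Level 1: 16
Level 2: 8
Level 3: 4
Level 4: 2
Level 5: 1

The root is level 0 and the size-1 base case is level 5 (the tree spans levels 0 through 5, i.e. 6 levels counting the root), so the depth is the number of divisions: log_2(32) = 5

The recursion tree depth is log_2(32) = 5. At each level, the problem size is divided by 2, so it takes 5 divisions to reduce to a base case of size 1. The algorithm makes 7 recursive calls at each level.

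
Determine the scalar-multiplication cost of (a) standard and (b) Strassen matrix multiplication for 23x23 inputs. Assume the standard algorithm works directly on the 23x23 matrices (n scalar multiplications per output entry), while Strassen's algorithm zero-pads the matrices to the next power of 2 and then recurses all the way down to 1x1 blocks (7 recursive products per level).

Matrix multiplication for 23x23 matrices:

Strassen's algorithm requires power-of-2 dimensions. Pad 23x23 to 32x32 (next power of 2).

Standard algorithm: 23^3 = 12167 multiplications
Strassen's algorithm: 7^(log2(32)) = 7^5 = 16807 multiplications
Difference: 12167 - 16807 = -4640 (Strassen uses MORE here due to padding overhead — for small or just-over-power-of-2 n, padding can outweigh the per-level savings)

Standard: 12167 multiplications (23^3). Strassen: 16807 multiplications (7^5, after padding to 32x32). Strassen reduces 8 recursive multiplications to 7 at each level.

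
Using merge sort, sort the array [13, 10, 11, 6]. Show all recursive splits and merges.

Merge sort trace:

Split: [13, 10, 11, 6] -> [13, 10] and [11, 6]
  Split: [13, 10] -> [13] and [10]
  Merge: [13] + [10] -> [10, 13]
  Split: [11, 6] -> [11] and [6]
  Merge: [11] + [6] -> [6, 11]
Merge: [10, 13] + [6, 11] -> [6, 10, 11, 13]

Final sorted array: [6, 10, 11, 13]

The merge sort proceeds by recursively splitting the array and merging sorted halves.
After all merges, the sorted array is [6, 10, 11, 13].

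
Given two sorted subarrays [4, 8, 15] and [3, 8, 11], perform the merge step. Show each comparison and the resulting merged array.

Merging process:

Compare 4 vs 3: take 3 from right. Merged: [3]
Compare 4 vs 8: take 4 from left. Merged: [3, 4]
Compare 8 vs 8: take 8 from left. Merged: [3, 4, 8]
Compare 15 vs 8: take 8 from right. Merged: [3, 4, 8, 8]
Compare 15 vs 11: take 11 from right. Merged: [3, 4, 8, 8, 11]
Append remaining from left: [15]. Merged: [3, 4, 8, 8, 11, 15]

Final merged array: [3, 4, 8, 8, 11, 15]
Total comparisons: 5

The merged array is [3, 4, 8, 8, 11, 15], requiring 5 comparisons. The merge step runs in O(n) time where n is the total number of elements.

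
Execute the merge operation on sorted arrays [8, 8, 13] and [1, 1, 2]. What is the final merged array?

Merging process:

Compare 8 vs 1: take 1 from right. Merged: [1]
Compare 8 vs 1: take 1 from right. Merged: [1, 1]
Compare 8 vs 2: take 2 from right. Merged: [1, 1, 2]
Append remaining from left: [8, 8, 13]. Merged: [1, 1, 2, 8, 8, 13]

Final merged array: [1, 1, 2, 8, 8, 13]
Total comparisons: 3

The merged array is [1, 1, 2, 8, 8, 13], requiring 3 comparisons. The merge step runs in O(n) time where n is the total number of elements.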